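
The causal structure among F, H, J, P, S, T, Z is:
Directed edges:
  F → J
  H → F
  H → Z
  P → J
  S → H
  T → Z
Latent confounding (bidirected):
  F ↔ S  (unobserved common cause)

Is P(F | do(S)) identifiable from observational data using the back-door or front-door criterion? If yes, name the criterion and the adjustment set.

desc(S)\{S}={F,H,J,Z}; candidates ⊆ {P,T}.
S↔F: latent back-door arc(s) into S.
size 0: {}; under {} S still reaches {F,J} ∋ F.
size 1: {P}, {T}; under {P} S still reaches {F,J} ∋ F.
size 2: {P,T}; under {P,T} S still reaches {F,J} ∋ F.
S↔F cannot be blocked by any observed set — no back-door set.
{H}: (i) intercepts every directed S→F path; (ii) no back-door S→{H}; (iii) {S} blocks every back-door {H}→F. Front-door holds.
P(F|do(S)) = Σ_{H} P(H|S) Σ_{S'} P(F|H,S')P(S').

P(F|do(S)): frontdoor, adjust for {H}.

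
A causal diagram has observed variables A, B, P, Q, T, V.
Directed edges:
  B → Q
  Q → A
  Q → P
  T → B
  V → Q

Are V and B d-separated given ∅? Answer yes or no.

Bayes-Ball from V | ∅ reaches {A,P,Q}.
B ∉ reach(V|∅) ⇒ V ⊥ B | ∅.

Yes — V ⊥ B | ∅.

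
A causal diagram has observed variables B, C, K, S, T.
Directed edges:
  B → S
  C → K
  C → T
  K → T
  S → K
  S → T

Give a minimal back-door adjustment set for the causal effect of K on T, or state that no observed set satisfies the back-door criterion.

desc(K)\{K}={T}; candidates ⊆ {B,C,S}.
size 0: {}; under {} K still reaches {B,C,S,T} ∋ T.
size 1: {B}, {C}, {S}; under {B} K still reaches {C,S,T} ∋ T.
{C,S}: K⊥T given {C,S} in G with K→· removed — back-door holds.

K→T: minimal back-door set {C, S}.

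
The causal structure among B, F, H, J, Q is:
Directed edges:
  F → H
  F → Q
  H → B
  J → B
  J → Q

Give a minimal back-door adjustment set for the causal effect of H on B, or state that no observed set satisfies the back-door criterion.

H→B: minimal back-door set ∅.

desc(H)\{H}={B}; candidates ⊆ {F,J,Q}.
∅: H⊥B given ∅ in G with H→· removed — back-door holds.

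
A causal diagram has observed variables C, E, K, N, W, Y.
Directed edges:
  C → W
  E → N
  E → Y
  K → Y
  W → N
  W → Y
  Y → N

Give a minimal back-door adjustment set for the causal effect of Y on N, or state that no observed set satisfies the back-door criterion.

desc(Y)\{Y}={N}; candidates ⊆ {C,E,K,W}.
size 0: {}; under {} Y still reaches {C,E,K,N,W} ∋ N.
size 1: {C}, {E}, {K} …(+1); under {C} Y still reaches {E,K,N,W} ∋ N.
{E,W}: Y⊥N given {E,W} in G with Y→· removed — back-door holds.

Y→N: minimal back-door set {E, W}.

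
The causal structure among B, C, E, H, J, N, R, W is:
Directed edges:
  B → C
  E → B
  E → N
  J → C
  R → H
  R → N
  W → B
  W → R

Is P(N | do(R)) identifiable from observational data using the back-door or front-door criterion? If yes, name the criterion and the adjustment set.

P(N|do(R)): backdoor, adjust for ∅.

desc(R)\{R}={H,N}; candidates ⊆ {B,C,E,J,W}.
∅: R⊥N given ∅ in G with R→· removed — back-door holds.
P(N|do(R)) = P(N|R) — no adjustment needed.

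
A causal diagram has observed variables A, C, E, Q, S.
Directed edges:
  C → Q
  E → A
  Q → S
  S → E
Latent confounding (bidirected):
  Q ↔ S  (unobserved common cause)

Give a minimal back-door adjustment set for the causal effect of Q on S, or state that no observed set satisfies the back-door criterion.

Q→S: no observed back-door set.

desc(Q)\{Q}={A,E,S}; candidates ⊆ {C}.
Q↔S: latent back-door arc(s) into Q.
size 0: {}; under {} Q still reaches {A,C,E,S} ∋ S.
size 1: {C}; under {C} Q still reaches {A,E,S} ∋ S.
Q↔S cannot be blocked by any observed set — no back-door set.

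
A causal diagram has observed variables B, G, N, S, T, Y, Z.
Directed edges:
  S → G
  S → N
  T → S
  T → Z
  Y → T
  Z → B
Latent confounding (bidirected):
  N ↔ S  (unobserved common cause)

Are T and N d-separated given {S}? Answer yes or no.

Bayes-Ball from T | {S} reaches {B,N,Y,Z}.
N ∈ reach(T|{S}) ⇒ T ⊥̸ N | {S}.

No — T and N are d-connected given {S}.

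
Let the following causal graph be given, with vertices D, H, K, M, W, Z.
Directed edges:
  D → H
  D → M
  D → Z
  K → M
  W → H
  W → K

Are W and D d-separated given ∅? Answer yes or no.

Yes — W ⊥ D | ∅.

Bayes-Ball from W | ∅ reaches {H,K,M}.
D ∉ reach(W|∅) ⇒ W ⊥ D | ∅.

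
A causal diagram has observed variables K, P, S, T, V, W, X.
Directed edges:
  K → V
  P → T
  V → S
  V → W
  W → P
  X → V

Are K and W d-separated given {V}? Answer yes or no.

Bayes-Ball from K | {V} reaches {X}.
W ∉ reach(K|{V}) ⇒ K ⊥ W | {V}.

Yes — K ⊥ W | {V}.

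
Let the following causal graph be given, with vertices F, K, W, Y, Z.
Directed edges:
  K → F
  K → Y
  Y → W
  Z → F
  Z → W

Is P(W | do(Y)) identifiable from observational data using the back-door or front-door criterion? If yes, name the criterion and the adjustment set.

desc(Y)\{Y}={W}; candidates ⊆ {F,K,Z}.
∅: Y⊥W given ∅ in G with Y→· removed — back-door holds.
P(W|do(Y)) = P(W|Y) — no adjustment needed.

P(W|do(Y)): backdoor, adjust for ∅.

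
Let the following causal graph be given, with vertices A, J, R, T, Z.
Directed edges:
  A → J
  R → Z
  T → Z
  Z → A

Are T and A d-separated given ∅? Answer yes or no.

No — T and A are d-connected given ∅.

Bayes-Ball from T | ∅ reaches {A,J,Z}.
A ∈ reach(T|∅) ⇒ T ⊥̸ A | ∅.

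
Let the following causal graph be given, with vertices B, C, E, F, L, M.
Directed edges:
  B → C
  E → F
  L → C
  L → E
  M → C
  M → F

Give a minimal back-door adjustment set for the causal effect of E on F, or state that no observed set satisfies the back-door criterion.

desc(E)\{E}={F}; candidates ⊆ {B,C,L,M}.
∅: E⊥F given ∅ in G with E→· removed — back-door holds.

E→F: minimal back-door set ∅.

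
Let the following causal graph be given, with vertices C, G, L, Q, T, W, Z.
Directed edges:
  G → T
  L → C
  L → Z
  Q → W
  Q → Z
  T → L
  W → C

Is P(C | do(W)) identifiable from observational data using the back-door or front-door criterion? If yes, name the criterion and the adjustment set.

desc(W)\{W}={C}; candidates ⊆ {G,L,Q,T,Z}.
∅: W⊥C given ∅ in G with W→· removed — back-door holds.
P(C|do(W)) = P(C|W) — no adjustment needed.

P(C|do(W)): backdoor, adjust for ∅.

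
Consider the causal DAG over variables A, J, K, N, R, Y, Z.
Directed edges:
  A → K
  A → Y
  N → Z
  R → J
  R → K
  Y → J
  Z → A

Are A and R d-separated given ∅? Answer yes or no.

Bayes-Ball from A | ∅ reaches {J,K,N,Y,Z}.
R ∉ reach(A|∅) ⇒ A ⊥ R | ∅.

Yes — A ⊥ R | ∅.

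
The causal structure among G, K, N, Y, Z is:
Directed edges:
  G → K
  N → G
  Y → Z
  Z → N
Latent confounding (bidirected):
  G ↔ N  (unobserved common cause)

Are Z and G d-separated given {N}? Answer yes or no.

Bayes-Ball from Z | {N} reaches {G,K,Y}.
G ∈ reach(Z|{N}) ⇒ Z ⊥̸ G | {N}.

No — Z and G are d-connected given {N}.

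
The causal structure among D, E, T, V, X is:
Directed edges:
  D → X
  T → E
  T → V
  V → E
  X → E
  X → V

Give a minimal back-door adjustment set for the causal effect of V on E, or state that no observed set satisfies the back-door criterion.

desc(V)\{V}={E}; candidates ⊆ {D,T,X}.
size 0: {}; under {} V still reaches {D,E,T,X} ∋ E.
size 1: {D}, {T}, {X}; under {D} V still reaches {E,T,X} ∋ E.
{T,X}: V⊥E given {T,X} in G with V→· removed — back-door holds.

V→E: minimal back-door set {T, X}.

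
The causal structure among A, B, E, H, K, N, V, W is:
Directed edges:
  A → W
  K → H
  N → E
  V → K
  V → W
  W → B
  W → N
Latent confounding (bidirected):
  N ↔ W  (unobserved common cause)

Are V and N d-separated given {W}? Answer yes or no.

No — V and N are d-connected given {W}.

Bayes-Ball from V | {W} reaches {A,E,H,K,N}.
N ∈ reach(V|{W}) ⇒ V ⊥̸ N | {W}.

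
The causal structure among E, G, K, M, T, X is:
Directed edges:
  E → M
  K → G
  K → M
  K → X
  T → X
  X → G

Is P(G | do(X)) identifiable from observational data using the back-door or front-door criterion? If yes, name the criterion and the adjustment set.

P(G|do(X)): backdoor, adjust for {K}.

desc(X)\{X}={G}; candidates ⊆ {E,K,M,T}.
size 0: {}; under {} X still reaches {G,K,M,T} ∋ G.
{K}: X⊥G given {K} in G with X→· removed — back-door holds.
P(G|do(X)) = Σ_{K} P(G|X,K)·P(K).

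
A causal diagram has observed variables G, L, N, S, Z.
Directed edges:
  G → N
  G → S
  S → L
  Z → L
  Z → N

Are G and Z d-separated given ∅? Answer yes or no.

Bayes-Ball from G | ∅ reaches {L,N,S}.
Z ∉ reach(G|∅) ⇒ G ⊥ Z | ∅.

Yes — G ⊥ Z | ∅.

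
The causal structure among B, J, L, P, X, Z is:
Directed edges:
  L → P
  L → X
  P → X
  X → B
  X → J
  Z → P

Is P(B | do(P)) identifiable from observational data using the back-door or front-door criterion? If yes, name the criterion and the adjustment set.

P(B|do(P)): backdoor, adjust for {L}.

desc(P)\{P}={B,J,X}; candidates ⊆ {L,Z}.
size 0: {}; under {} P still reaches {B,J,L,X,Z} ∋ B.
{L}: P⊥B given {L} in G with P→· removed — back-door holds.
P(B|do(P)) = Σ_{L} P(B|P,L)·P(L).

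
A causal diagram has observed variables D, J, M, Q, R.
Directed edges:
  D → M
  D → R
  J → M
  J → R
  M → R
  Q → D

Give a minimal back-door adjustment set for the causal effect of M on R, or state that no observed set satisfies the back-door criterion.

desc(M)\{M}={R}; candidates ⊆ {D,J,Q}.
size 0: {}; under {} M still reaches {D,J,Q,R} ∋ R.
size 1: {D}, {J}, {Q}; under {D} M still reaches {J,R} ∋ R.
{D,J}: M⊥R given {D,J} in G with M→· removed — back-door holds.

M→R: minimal back-door set {D, J}.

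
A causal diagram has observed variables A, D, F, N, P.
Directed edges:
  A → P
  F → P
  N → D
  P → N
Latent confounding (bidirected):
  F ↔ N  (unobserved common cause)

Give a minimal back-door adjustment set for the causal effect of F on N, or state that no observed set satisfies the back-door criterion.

desc(F)\{F}={D,N,P}; candidates ⊆ {A}.
F↔N: latent back-door arc(s) into F.
size 0: {}; under {} F still reaches {D,N} ∋ N.
size 1: {A}; under {A} F still reaches {D,N} ∋ N.
F↔N cannot be blocked by any observed set — no back-door set.

F→N: no observed back-door set.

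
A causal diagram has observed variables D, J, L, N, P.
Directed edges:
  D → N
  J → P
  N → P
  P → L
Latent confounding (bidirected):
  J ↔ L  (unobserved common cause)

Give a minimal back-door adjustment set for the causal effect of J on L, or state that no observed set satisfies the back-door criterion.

desc(J)\{J}={L,P}; candidates ⊆ {D,N}.
J↔L: latent back-door arc(s) into J.
size 0: {}; under {} J still reaches {L} ∋ L.
size 1: {D}, {N}; under {D} J still reaches {L} ∋ L.
size 2: {D,N}; under {D,N} J still reaches {L} ∋ L.
J↔L cannot be blocked by any observed set — no back-door set.

J→L: no observed back-door set.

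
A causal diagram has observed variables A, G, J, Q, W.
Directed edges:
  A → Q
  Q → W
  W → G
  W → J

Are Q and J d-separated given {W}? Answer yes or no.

Yes — Q ⊥ J | {W}.

Bayes-Ball from Q | {W} reaches {A}.
J ∉ reach(Q|{W}) ⇒ Q ⊥ J | {W}.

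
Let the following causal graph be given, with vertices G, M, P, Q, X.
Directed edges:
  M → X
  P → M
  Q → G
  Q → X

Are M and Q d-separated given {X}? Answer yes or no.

No — M and Q are d-connected given {X}.

Bayes-Ball from M | {X} reaches {G,P,Q}.
Q ∈ reach(M|{X}) ⇒ M ⊥̸ Q | {X}.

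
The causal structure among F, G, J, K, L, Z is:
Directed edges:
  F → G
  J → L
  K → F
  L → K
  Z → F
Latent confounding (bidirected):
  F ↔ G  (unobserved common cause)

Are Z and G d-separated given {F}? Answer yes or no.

No — Z and G are d-connected given {F}.

Bayes-Ball from Z | {F} reaches {G,J,K,L}.
G ∈ reach(Z|{F}) ⇒ Z ⊥̸ G | {F}.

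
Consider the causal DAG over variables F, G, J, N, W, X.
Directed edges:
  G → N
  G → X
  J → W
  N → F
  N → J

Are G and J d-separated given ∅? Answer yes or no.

No — G and J are d-connected given ∅.

Bayes-Ball from G | ∅ reaches {F,J,N,W,X}.
J ∈ reach(G|∅) ⇒ G ⊥̸ J | ∅.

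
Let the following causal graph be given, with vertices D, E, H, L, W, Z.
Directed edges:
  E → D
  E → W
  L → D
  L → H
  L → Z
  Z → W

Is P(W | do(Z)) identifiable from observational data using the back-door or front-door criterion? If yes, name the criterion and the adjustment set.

desc(Z)\{Z}={W}; candidates ⊆ {D,E,H,L}.
∅: Z⊥W given ∅ in G with Z→· removed — back-door holds.
P(W|do(Z)) = P(W|Z) — no adjustment needed.

P(W|do(Z)): backdoor, adjust for ∅.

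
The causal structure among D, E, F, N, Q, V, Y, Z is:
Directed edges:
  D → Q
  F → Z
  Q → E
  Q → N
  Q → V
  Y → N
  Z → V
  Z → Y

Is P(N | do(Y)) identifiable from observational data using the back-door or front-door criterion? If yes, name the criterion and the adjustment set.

P(N|do(Y)): backdoor, adjust for ∅.

desc(Y)\{Y}={N}; candidates ⊆ {D,E,F,Q,V,Z}.
∅: Y⊥N given ∅ in G with Y→· removed — back-door holds.
P(N|do(Y)) = P(N|Y) — no adjustment needed.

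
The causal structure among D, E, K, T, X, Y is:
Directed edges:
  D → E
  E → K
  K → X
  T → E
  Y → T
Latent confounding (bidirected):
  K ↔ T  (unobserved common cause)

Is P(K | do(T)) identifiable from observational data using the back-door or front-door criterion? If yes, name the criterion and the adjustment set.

P(K|do(T)): frontdoor, adjust for {E}.

desc(T)\{T}={E,K,X}; candidates ⊆ {D,Y}.
T↔K: latent back-door arc(s) into T.
size 0: {}; under {} T still reaches {K,X,Y} ∋ K.
size 1: {D}, {Y}; under {D} T still reaches {K,X,Y} ∋ K.
size 2: {D,Y}; under {D,Y} T still reaches {K,X} ∋ K.
T↔K cannot be blocked by any observed set — no back-door set.
{E}: (i) intercepts every directed T→K path; (ii) no back-door T→{E}; (iii) {T} blocks every back-door {E}→K. Front-door holds.
P(K|do(T)) = Σ_{E} P(E|T) Σ_{T'} P(K|E,T')P(T').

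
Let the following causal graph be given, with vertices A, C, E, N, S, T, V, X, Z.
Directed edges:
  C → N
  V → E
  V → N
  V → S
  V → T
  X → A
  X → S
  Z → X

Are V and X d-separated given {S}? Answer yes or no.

Bayes-Ball from V | {S} reaches {A,E,N,T,X,Z}.
X ∈ reach(V|{S}) ⇒ V ⊥̸ X | {S}.

No — V and X are d-connected given {S}.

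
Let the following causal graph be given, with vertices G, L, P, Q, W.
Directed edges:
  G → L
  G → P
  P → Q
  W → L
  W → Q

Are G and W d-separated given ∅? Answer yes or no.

Yes — G ⊥ W | ∅.

Bayes-Ball from G | ∅ reaches {L,P,Q}.
W ∉ reach(G|∅) ⇒ G ⊥ W | ∅.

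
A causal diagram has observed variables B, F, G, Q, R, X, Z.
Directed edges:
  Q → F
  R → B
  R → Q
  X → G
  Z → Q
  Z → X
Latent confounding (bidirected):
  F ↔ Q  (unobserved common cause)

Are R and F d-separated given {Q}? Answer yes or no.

No — R and F are d-connected given {Q}.

Bayes-Ball from R | {Q} reaches {B,F,G,X,Z}.
F ∈ reach(R|{Q}) ⇒ R ⊥̸ F | {Q}.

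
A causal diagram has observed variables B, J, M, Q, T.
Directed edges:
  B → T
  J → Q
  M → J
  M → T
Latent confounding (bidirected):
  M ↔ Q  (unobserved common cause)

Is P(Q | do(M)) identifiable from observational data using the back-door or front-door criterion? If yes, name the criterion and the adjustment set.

desc(M)\{M}={J,Q,T}; candidates ⊆ {B}.
M↔Q: latent back-door arc(s) into M.
size 0: {}; under {} M still reaches {Q} ∋ Q.
size 1: {B}; under {B} M still reaches {Q} ∋ Q.
M↔Q cannot be blocked by any observed set — no back-door set.
{J}: (i) intercepts every directed M→Q path; (ii) no back-door M→{J}; (iii) {M} blocks every back-door {J}→Q. Front-door holds.
P(Q|do(M)) = Σ_{J} P(J|M) Σ_{M'} P(Q|J,M')P(M').

P(Q|do(M)): frontdoor, adjust for {J}.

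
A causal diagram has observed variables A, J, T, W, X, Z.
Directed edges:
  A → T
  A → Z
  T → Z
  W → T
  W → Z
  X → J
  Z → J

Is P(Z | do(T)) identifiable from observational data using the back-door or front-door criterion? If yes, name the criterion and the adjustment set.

desc(T)\{T}={J,Z}; candidates ⊆ {A,W,X}.
size 0: {}; under {} T still reaches {A,J,W,Z} ∋ Z.
size 1: {A}, {W}, {X}; under {A} T still reaches {J,W,Z} ∋ Z.
{A,W}: T⊥Z given {A,W} in G with T→· removed — back-door holds.
P(Z|do(T)) = Σ_{A,W} P(Z|T,A,W)·P(A,W).

P(Z|do(T)): backdoor, adjust for {A, W}.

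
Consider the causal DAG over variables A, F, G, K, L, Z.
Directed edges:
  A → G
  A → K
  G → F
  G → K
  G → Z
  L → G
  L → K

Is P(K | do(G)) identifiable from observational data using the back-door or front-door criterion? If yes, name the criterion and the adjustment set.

desc(G)\{G}={F,K,Z}; candidates ⊆ {A,L}.
size 0: {}; under {} G still reaches {A,K,L} ∋ K.
size 1: {A}, {L}; under {A} G still reaches {K,L} ∋ K.
{A,L}: G⊥K given {A,L} in G with G→· removed — back-door holds.
P(K|do(G)) = Σ_{A,L} P(K|G,A,L)·P(A,L).

P(K|do(G)): backdoor, adjust for {A, L}.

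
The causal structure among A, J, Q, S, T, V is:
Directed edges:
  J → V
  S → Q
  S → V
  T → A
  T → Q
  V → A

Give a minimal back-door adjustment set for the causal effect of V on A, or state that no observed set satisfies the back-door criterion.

V→A: minimal back-door set ∅.

desc(V)\{V}={A}; candidates ⊆ {J,Q,S,T}.
∅: V⊥A given ∅ in G with V→· removed — back-door holds.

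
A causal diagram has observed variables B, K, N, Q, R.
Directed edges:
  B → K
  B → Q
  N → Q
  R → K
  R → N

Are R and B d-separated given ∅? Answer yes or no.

Yes — R ⊥ B | ∅.

Bayes-Ball from R | ∅ reaches {K,N,Q}.
B ∉ reach(R|∅) ⇒ R ⊥ B | ∅.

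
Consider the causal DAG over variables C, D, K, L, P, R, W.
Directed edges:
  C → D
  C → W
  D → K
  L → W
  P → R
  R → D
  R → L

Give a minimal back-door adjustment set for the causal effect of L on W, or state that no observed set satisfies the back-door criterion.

L→W: minimal back-door set ∅.

desc(L)\{L}={W}; candidates ⊆ {C,D,K,P,R}.
∅: L⊥W given ∅ in G with L→· removed — back-door holds.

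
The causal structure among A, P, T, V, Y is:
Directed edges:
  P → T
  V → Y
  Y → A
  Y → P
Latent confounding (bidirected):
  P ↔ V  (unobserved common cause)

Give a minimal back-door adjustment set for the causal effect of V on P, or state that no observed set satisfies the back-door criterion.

V→P: no observed back-door set.

desc(V)\{V}={A,P,T,Y}; candidates ⊆ {—}.
V↔P: latent back-door arc(s) into V.
size 0: {}; under {} V still reaches {P,T} ∋ P.
V↔P cannot be blocked by any observed set — no back-door set.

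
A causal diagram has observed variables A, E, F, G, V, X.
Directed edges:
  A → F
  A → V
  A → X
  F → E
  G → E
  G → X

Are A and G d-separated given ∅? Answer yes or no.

Bayes-Ball from A | ∅ reaches {E,F,V,X}.
G ∉ reach(A|∅) ⇒ A ⊥ G | ∅.

Yes — A ⊥ G | ∅.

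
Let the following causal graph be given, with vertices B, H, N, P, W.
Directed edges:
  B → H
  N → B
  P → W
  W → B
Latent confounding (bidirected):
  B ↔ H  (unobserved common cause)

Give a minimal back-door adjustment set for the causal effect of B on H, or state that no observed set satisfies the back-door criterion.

desc(B)\{B}={H}; candidates ⊆ {N,P,W}.
B↔H: latent back-door arc(s) into B.
size 0: {}; under {} B still reaches {H,N,P,W} ∋ H.
size 1: {N}, {P}, {W}; under {N} B still reaches {H,P,W} ∋ H.
size 2: {N,P}, {N,W}, {P,W}; under {N,P} B still reaches {H,W} ∋ H.
B↔H cannot be blocked by any observed set — no back-door set.

B→H: no observed back-door set.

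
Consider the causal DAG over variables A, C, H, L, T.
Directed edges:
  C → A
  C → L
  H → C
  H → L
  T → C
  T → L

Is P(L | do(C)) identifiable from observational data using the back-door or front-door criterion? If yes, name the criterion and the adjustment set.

desc(C)\{C}={A,L}; candidates ⊆ {H,T}.
size 0: {}; under {} C still reaches {H,L,T} ∋ L.
size 1: {H}, {T}; under {H} C still reaches {L,T} ∋ L.
{H,T}: C⊥L given {H,T} in G with C→· removed — back-door holds.
P(L|do(C)) = Σ_{H,T} P(L|C,H,T)·P(H,T).

P(L|do(C)): backdoor, adjust for {H, T}.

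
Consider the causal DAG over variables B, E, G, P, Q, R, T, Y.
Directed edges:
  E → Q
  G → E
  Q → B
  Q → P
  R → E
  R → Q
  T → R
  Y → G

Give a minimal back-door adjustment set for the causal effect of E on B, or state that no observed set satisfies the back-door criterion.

E→B: minimal back-door set {R}.

desc(E)\{E}={B,P,Q}; candidates ⊆ {G,R,T,Y}.
size 0: {}; under {} E still reaches {B,G,P,Q,R,T,Y} ∋ B.
{R}: E⊥B given {R} in G with E→· removed — back-door holds.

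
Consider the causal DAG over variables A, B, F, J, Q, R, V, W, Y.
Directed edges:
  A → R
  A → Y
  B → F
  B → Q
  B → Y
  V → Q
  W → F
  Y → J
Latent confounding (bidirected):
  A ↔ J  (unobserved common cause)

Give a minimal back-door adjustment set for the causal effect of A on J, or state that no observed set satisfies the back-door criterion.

A→J: no observed back-door set.

desc(A)\{A}={J,R,Y}; candidates ⊆ {B,F,Q,V,W}.
A↔J: latent back-door arc(s) into A.
size 0: {}; under {} A still reaches {J} ∋ J.
size 1: {B}, {F}, {Q} …(+2); under {B} A still reaches {J} ∋ J.
size 2: {B,F}, {B,Q}, {B,V} …(+7); under {B,F} A still reaches {J} ∋ J.
A↔J cannot be blocked by any observed set — no back-door set.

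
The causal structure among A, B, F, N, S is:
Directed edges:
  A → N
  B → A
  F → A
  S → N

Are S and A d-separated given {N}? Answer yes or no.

No — S and A are d-connected given {N}.

Bayes-Ball from S | {N} reaches {A,B,F}.
A ∈ reach(S|{N}) ⇒ S ⊥̸ A | {N}.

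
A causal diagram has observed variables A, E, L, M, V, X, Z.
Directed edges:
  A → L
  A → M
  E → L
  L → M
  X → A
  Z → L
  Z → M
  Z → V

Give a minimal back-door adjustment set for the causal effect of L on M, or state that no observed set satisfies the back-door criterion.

desc(L)\{L}={M}; candidates ⊆ {A,E,V,X,Z}.
size 0: {}; under {} L still reaches {A,E,M,V,X,Z} ∋ M.
size 1: {A}, {E}, {V} …(+2); under {A} L still reaches {E,M,V,Z} ∋ M.
{A,Z}: L⊥M given {A,Z} in G with L→· removed — back-door holds.

L→M: minimal back-door set {A, Z}.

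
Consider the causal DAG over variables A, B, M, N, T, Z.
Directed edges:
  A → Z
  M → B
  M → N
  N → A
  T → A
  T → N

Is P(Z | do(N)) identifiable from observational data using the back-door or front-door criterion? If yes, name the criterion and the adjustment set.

desc(N)\{N}={A,Z}; candidates ⊆ {B,M,T}.
size 0: {}; under {} N still reaches {A,B,M,T,Z} ∋ Z.
{T}: N⊥Z given {T} in G with N→· removed — back-door holds.
P(Z|do(N)) = Σ_{T} P(Z|N,T)·P(T).

P(Z|do(N)): backdoor, adjust for {T}.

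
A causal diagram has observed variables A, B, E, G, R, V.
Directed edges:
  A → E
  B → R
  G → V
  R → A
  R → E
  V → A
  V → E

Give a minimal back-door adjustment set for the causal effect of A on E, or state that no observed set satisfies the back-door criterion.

desc(A)\{A}={E}; candidates ⊆ {B,G,R,V}.
size 0: {}; under {} A still reaches {B,E,G,R,V} ∋ E.
size 1: {B}, {G}, {R} …(+1); under {B} A still reaches {E,G,R,V} ∋ E.
{R,V}: A⊥E given {R,V} in G with A→· removed — back-door holds.

A→E: minimal back-door set {R, V}.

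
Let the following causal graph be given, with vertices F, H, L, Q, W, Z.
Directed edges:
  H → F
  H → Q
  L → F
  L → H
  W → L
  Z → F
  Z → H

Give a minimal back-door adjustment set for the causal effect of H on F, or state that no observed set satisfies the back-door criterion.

H→F: minimal back-door set {L, Z}.

desc(H)\{H}={F,Q}; candidates ⊆ {L,W,Z}.
size 0: {}; under {} H still reaches {F,L,W,Z} ∋ F.
size 1: {L}, {W}, {Z}; under {L} H still reaches {F,Z} ∋ F.
{L,Z}: H⊥F given {L,Z} in G with H→· removed — back-door holds.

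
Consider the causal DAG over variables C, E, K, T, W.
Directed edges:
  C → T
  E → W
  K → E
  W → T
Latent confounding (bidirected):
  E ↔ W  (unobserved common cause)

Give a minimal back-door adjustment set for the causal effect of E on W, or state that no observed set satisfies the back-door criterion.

desc(E)\{E}={T,W}; candidates ⊆ {C,K}.
E↔W: latent back-door arc(s) into E.
size 0: {}; under {} E still reaches {K,T,W} ∋ W.
size 1: {C}, {K}; under {C} E still reaches {K,T,W} ∋ W.
size 2: {C,K}; under {C,K} E still reaches {T,W} ∋ W.
E↔W cannot be blocked by any observed set — no back-door set.

E→W: no observed back-door set.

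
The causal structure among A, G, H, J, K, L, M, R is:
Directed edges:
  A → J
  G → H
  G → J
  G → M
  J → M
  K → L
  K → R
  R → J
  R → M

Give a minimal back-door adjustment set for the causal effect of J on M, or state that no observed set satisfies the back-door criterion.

J→M: minimal back-door set {G, R}.

desc(J)\{J}={M}; candidates ⊆ {A,G,H,K,L,R}.
size 0: {}; under {} J still reaches {A,G,H,K,L,M,R} ∋ M.
size 1: {A}, {G}, {H} …(+3); under {A} J still reaches {G,H,K,L,M,R} ∋ M.
{G,R}: J⊥M given {G,R} in G with J→· removed — back-door holds.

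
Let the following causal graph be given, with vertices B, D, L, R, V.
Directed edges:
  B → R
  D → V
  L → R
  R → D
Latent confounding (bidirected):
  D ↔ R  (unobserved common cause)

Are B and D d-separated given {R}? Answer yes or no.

No — B and D are d-connected given {R}.

Bayes-Ball from B | {R} reaches {D,L,V}.
D ∈ reach(B|{R}) ⇒ B ⊥̸ D | {R}.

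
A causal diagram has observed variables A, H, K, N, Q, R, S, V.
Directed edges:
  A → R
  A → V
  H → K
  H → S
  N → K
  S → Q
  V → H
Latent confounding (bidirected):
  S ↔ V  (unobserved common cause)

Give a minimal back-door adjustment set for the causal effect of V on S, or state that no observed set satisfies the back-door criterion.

desc(V)\{V}={H,K,Q,S}; candidates ⊆ {A,N,R}.
V↔S: latent back-door arc(s) into V.
size 0: {}; under {} V still reaches {A,Q,R,S} ∋ S.
size 1: {A}, {N}, {R}; under {A} V still reaches {Q,S} ∋ S.
size 2: {A,N}, {A,R}, {N,R}; under {A,N} V still reaches {Q,S} ∋ S.
V↔S cannot be blocked by any observed set — no back-door set.

V→S: no observed back-door set.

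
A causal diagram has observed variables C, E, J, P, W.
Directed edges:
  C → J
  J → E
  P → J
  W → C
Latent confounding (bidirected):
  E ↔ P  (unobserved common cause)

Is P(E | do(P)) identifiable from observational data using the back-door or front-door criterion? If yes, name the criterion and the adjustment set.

desc(P)\{P}={E,J}; candidates ⊆ {C,W}.
P↔E: latent back-door arc(s) into P.
size 0: {}; under {} P still reaches {E} ∋ E.
size 1: {C}, {W}; under {C} P still reaches {E} ∋ E.
size 2: {C,W}; under {C,W} P still reaches {E} ∋ E.
P↔E cannot be blocked by any observed set — no back-door set.
{J}: (i) intercepts every directed P→E path; (ii) no back-door P→{J}; (iii) {P} blocks every back-door {J}→E. Front-door holds.
P(E|do(P)) = Σ_{J} P(J|P) Σ_{P'} P(E|J,P')P(P').

P(E|do(P)): frontdoor, adjust for {J}.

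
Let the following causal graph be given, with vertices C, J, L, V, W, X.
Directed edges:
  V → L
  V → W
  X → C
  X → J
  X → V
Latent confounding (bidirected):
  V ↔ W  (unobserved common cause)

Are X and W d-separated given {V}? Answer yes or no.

No — X and W are d-connected given {V}.

Bayes-Ball from X | {V} reaches {C,J,W}.
W ∈ reach(X|{V}) ⇒ X ⊥̸ W | {V}.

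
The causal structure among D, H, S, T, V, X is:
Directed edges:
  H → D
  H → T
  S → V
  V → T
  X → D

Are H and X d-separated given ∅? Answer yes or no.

Bayes-Ball from H | ∅ reaches {D,T}.
X ∉ reach(H|∅) ⇒ H ⊥ X | ∅.

Yes — H ⊥ X | ∅.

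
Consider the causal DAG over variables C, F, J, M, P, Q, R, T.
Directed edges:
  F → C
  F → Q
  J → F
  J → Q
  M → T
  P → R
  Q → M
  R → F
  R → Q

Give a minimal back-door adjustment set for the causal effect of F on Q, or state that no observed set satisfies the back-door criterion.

F→Q: minimal back-door set {J, R}.

desc(F)\{F}={C,M,Q,T}; candidates ⊆ {J,P,R}.
size 0: {}; under {} F still reaches {J,M,P,Q,R,T} ∋ Q.
size 1: {J}, {P}, {R}; under {J} F still reaches {M,P,Q,R,T} ∋ Q.
{J,R}: F⊥Q given {J,R} in G with F→· removed — back-door holds.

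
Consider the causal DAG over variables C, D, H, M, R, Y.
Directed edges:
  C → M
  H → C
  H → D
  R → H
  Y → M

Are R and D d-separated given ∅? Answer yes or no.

Bayes-Ball from R | ∅ reaches {C,D,H,M}.
D ∈ reach(R|∅) ⇒ R ⊥̸ D | ∅.

No — R and D are d-connected given ∅.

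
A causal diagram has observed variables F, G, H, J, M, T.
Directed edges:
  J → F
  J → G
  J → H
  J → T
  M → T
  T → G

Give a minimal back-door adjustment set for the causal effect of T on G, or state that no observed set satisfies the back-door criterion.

desc(T)\{T}={G}; candidates ⊆ {F,H,J,M}.
size 0: {}; under {} T still reaches {F,G,H,J,M} ∋ G.
{J}: T⊥G given {J} in G with T→· removed — back-door holds.

T→G: minimal back-door set {J}.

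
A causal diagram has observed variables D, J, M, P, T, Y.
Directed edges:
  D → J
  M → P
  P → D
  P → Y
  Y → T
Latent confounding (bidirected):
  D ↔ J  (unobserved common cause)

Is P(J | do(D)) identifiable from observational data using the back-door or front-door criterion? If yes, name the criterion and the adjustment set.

P(J|do(D)): not identifiable (no BD/FD set).

desc(D)\{D}={J}; candidates ⊆ {M,P,T,Y}.
D↔J: latent back-door arc(s) into D.
size 0: {}; under {} D still reaches {J,M,P,T,Y} ∋ J.
size 1: {M}, {P}, {T} …(+1); under {M} D still reaches {J,P,T,Y} ∋ J.
size 2: {M,P}, {M,T}, {M,Y} …(+3); under {M,P} D still reaches {J} ∋ J.
D↔J cannot be blocked by any observed set — no back-door set.
No mediator lies on a directed D→…→J path.
Neither criterion identifies P(J|do(D)) in this graph.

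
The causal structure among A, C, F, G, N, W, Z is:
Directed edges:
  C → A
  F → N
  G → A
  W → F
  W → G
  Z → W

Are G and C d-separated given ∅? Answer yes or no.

Yes — G ⊥ C | ∅.

Bayes-Ball from G | ∅ reaches {A,F,N,W,Z}.
C ∉ reach(G|∅) ⇒ G ⊥ C | ∅.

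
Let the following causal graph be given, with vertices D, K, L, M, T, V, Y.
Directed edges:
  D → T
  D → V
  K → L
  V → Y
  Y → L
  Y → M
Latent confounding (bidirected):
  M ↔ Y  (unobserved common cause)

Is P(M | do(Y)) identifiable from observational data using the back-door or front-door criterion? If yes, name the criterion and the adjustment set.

desc(Y)\{Y}={L,M}; candidates ⊆ {D,K,T,V}.
Y↔M: latent back-door arc(s) into Y.
size 0: {}; under {} Y still reaches {D,M,T,V} ∋ M.
size 1: {D}, {K}, {T} …(+1); under {D} Y still reaches {M,V} ∋ M.
size 2: {D,K}, {D,T}, {D,V} …(+3); under {D,K} Y still reaches {M,V} ∋ M.
Y↔M cannot be blocked by any observed set — no back-door set.
No mediator lies on a directed Y→…→M path.
Neither criterion identifies P(M|do(Y)) in this graph.

P(M|do(Y)): not identifiable (no BD/FD set).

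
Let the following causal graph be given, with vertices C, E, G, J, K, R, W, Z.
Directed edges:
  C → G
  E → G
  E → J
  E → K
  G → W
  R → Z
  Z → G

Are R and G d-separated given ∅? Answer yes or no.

No — R and G are d-connected given ∅.

Bayes-Ball from R | ∅ reaches {G,W,Z}.
G ∈ reach(R|∅) ⇒ R ⊥̸ G | ∅.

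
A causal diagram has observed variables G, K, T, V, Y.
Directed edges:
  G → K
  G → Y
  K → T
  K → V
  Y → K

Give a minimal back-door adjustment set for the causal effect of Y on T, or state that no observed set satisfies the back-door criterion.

desc(Y)\{Y}={K,T,V}; candidates ⊆ {G}.
size 0: {}; under {} Y still reaches {G,K,T,V} ∋ T.
{G}: Y⊥T given {G} in G with Y→· removed — back-door holds.

Y→T: minimal back-door set {G}.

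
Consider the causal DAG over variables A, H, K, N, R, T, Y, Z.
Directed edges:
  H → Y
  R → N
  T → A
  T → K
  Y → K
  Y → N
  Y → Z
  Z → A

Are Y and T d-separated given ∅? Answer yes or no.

Yes — Y ⊥ T | ∅.

Bayes-Ball from Y | ∅ reaches {A,H,K,N,Z}.
T ∉ reach(Y|∅) ⇒ Y ⊥ T | ∅.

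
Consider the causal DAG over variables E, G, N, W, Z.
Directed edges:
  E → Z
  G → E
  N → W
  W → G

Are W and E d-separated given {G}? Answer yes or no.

Yes — W ⊥ E | {G}.

Bayes-Ball from W | {G} reaches {N}.
E ∉ reach(W|{G}) ⇒ W ⊥ E | {G}.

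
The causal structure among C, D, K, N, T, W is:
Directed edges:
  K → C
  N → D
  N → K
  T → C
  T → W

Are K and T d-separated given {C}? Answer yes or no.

Bayes-Ball from K | {C} reaches {D,N,T,W}.
T ∈ reach(K|{C}) ⇒ K ⊥̸ T | {C}.

No — K and T are d-connected given {C}.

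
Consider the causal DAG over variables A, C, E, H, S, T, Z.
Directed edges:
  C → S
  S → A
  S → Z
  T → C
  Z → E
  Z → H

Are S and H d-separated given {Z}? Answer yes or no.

Yes — S ⊥ H | {Z}.

Bayes-Ball from S | {Z} reaches {A,C,T}.
H ∉ reach(S|{Z}) ⇒ S ⊥ H | {Z}.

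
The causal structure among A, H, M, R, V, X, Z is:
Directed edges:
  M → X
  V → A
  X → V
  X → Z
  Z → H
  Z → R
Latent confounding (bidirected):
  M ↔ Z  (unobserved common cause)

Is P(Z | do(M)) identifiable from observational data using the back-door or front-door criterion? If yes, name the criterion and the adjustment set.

desc(M)\{M}={A,H,R,V,X,Z}; candidates ⊆ {—}.
M↔Z: latent back-door arc(s) into M.
size 0: {}; under {} M still reaches {H,R,Z} ∋ Z.
M↔Z cannot be blocked by any observed set — no back-door set.
{X}: (i) intercepts every directed M→Z path; (ii) no back-door M→{X}; (iii) {M} blocks every back-door {X}→Z. Front-door holds.
P(Z|do(M)) = Σ_{X} P(X|M) Σ_{M'} P(Z|X,M')P(M').

P(Z|do(M)): frontdoor, adjust for {X}.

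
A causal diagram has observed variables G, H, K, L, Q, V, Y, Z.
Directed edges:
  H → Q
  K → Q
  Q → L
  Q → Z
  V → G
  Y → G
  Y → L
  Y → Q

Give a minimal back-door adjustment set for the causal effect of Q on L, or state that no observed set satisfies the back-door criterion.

desc(Q)\{Q}={L,Z}; candidates ⊆ {G,H,K,V,Y}.
size 0: {}; under {} Q still reaches {G,H,K,L,Y} ∋ L.
{Y}: Q⊥L given {Y} in G with Q→· removed — back-door holds.

Q→L: minimal back-door set {Y}.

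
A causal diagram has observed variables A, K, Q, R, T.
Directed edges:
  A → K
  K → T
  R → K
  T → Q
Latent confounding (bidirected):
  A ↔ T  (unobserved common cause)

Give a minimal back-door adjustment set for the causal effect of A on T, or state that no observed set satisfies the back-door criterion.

desc(A)\{A}={K,Q,T}; candidates ⊆ {R}.
A↔T: latent back-door arc(s) into A.
size 0: {}; under {} A still reaches {Q,T} ∋ T.
size 1: {R}; under {R} A still reaches {Q,T} ∋ T.
A↔T cannot be blocked by any observed set — no back-door set.

A→T: no observed back-door set.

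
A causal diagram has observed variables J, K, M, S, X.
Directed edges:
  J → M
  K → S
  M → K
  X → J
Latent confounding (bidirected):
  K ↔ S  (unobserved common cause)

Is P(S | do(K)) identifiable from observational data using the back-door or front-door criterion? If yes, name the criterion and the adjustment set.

desc(K)\{K}={S}; candidates ⊆ {J,M,X}.
K↔S: latent back-door arc(s) into K.
size 0: {}; under {} K still reaches {J,M,S,X} ∋ S.
size 1: {J}, {M}, {X}; under {J} K still reaches {M,S} ∋ S.
size 2: {J,M}, {J,X}, {M,X}; under {J,M} K still reaches {S} ∋ S.
K↔S cannot be blocked by any observed set — no back-door set.
No mediator lies on a directed K→…→S path.
Neither criterion identifies P(S|do(K)) in this graph.

P(S|do(K)): not identifiable (no BD/FD set).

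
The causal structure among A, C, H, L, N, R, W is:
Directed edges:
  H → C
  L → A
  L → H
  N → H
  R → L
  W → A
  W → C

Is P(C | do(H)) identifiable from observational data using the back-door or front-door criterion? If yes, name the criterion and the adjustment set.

desc(H)\{H}={C}; candidates ⊆ {A,L,N,R,W}.
∅: H⊥C given ∅ in G with H→· removed — back-door holds.
P(C|do(H)) = P(C|H) — no adjustment needed.

P(C|do(H)): backdoor, adjust for ∅.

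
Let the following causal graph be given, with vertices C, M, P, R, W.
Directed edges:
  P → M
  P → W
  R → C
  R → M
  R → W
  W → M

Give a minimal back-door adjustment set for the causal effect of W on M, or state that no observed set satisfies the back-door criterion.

W→M: minimal back-door set {P, R}.

desc(W)\{W}={M}; candidates ⊆ {C,P,R}.
size 0: {}; under {} W still reaches {C,M,P,R} ∋ M.
size 1: {C}, {P}, {R}; under {C} W still reaches {M,P,R} ∋ M.
{P,R}: W⊥M given {P,R} in G with W→· removed — back-door holds.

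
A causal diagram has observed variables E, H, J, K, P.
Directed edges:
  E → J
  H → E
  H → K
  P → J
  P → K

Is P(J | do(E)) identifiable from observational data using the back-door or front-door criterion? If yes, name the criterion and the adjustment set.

desc(E)\{E}={J}; candidates ⊆ {H,K,P}.
∅: E⊥J given ∅ in G with E→· removed — back-door holds.
P(J|do(E)) = P(J|E) — no adjustment needed.

P(J|do(E)): backdoor, adjust for ∅.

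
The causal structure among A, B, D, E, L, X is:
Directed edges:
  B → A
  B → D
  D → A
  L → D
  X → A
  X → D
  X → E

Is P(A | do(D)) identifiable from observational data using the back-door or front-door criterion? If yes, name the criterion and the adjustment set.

P(A|do(D)): backdoor, adjust for {B, X}.

desc(D)\{D}={A}; candidates ⊆ {B,E,L,X}.
size 0: {}; under {} D still reaches {A,B,E,L,X} ∋ A.
size 1: {B}, {E}, {L} …(+1); under {B} D still reaches {A,E,L,X} ∋ A.
{B,X}: D⊥A given {B,X} in G with D→· removed — back-door holds.
P(A|do(D)) = Σ_{B,X} P(A|D,B,X)·P(B,X).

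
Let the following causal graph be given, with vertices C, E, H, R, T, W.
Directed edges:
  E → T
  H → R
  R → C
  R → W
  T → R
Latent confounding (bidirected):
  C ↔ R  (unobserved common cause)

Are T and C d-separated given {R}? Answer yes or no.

No — T and C are d-connected given {R}.

Bayes-Ball from T | {R} reaches {C,E,H}.
C ∈ reach(T|{R}) ⇒ T ⊥̸ C | {R}.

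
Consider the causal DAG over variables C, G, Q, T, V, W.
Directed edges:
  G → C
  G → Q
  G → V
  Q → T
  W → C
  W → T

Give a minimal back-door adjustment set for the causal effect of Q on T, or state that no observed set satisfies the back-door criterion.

Q→T: minimal back-door set ∅.

desc(Q)\{Q}={T}; candidates ⊆ {C,G,V,W}.
∅: Q⊥T given ∅ in G with Q→· removed — back-door holds.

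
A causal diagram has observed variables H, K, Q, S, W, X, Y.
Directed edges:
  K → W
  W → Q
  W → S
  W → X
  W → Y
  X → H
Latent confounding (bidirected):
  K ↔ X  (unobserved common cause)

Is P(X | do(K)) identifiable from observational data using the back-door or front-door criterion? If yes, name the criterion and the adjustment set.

P(X|do(K)): frontdoor, adjust for {W}.

desc(K)\{K}={H,Q,S,W,X,Y}; candidates ⊆ {—}.
K↔X: latent back-door arc(s) into K.
size 0: {}; under {} K still reaches {H,X} ∋ X.
K↔X cannot be blocked by any observed set — no back-door set.
{W}: (i) intercepts every directed K→X path; (ii) no back-door K→{W}; (iii) {K} blocks every back-door {W}→X. Front-door holds.
P(X|do(K)) = Σ_{W} P(W|K) Σ_{K'} P(X|W,K')P(K').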